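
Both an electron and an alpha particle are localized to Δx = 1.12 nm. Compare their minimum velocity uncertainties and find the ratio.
The electron has the larger minimum velocity uncertainty, by a ratio of 7294.3.

For both particles, Δp_min = ℏ/(2Δx) = 4.708e-26 kg·m/s (same for both).

The velocity uncertainty is Δv = Δp/m:
- electron: Δv = 4.708e-26 / 9.109e-31 = 5.168e+04 m/s = 51.682 km/s
- alpha particle: Δv = 4.708e-26 / 6.645e-27 = 7.085e+00 m/s = 7.085 m/s

Ratio: 5.168e+04 / 7.085e+00 = 7294.3

The lighter particle has larger velocity uncertainty because Δv ∝ 1/m.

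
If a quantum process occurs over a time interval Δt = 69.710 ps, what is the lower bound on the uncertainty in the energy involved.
4.721 μeV

Using the energy-time uncertainty principle:
ΔEΔt ≥ ℏ/2

The minimum uncertainty in energy is:
ΔE_min = ℏ/(2Δt)
ΔE_min = (1.055e-34 J·s) / (2 × 6.971e-11 s)
ΔE_min = 7.564e-25 J = 4.721 μeV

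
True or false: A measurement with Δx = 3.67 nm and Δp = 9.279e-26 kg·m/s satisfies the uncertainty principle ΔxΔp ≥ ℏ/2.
Yes, it satisfies the uncertainty principle.

Calculate the product ΔxΔp:
ΔxΔp = (3.670e-09 m) × (9.279e-26 kg·m/s)
ΔxΔp = 3.405e-34 J·s

Compare to the minimum allowed value ℏ/2:
ℏ/2 = 5.273e-35 J·s

Since ΔxΔp = 3.405e-34 J·s ≥ 5.273e-35 J·s = ℏ/2,
the measurement satisfies the uncertainty principle.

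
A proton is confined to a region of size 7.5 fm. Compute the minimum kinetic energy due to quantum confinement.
92.221 keV

Using the uncertainty principle:

1. Position uncertainty: Δx ≈ 7.500e-15 m
2. Minimum momentum uncertainty: Δp = ℏ/(2Δx) = 7.030e-21 kg·m/s
3. Minimum kinetic energy:
   KE = (Δp)²/(2m) = (7.030e-21)²/(2 × 1.673e-27 kg)
   KE = 1.478e-14 J = 92.221 keV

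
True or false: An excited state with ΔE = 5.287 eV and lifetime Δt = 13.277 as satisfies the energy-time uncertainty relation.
No, it violates the uncertainty relation.

Calculate the product ΔEΔt:
ΔE = 5.287 eV = 8.471e-19 J
ΔEΔt = (8.471e-19 J) × (1.328e-17 s)
ΔEΔt = 1.125e-35 J·s

Compare to the minimum allowed value ℏ/2:
ℏ/2 = 5.273e-35 J·s

Since ΔEΔt = 1.125e-35 J·s < 5.273e-35 J·s = ℏ/2,
this violates the uncertainty relation.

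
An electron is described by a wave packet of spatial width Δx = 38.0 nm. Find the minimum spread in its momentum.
1.388 × 10^-27 kg·m/s

For a wave packet, the spatial width Δx and momentum spread Δp are related by the uncertainty principle:
ΔxΔp ≥ ℏ/2

The minimum momentum spread is:
Δp_min = ℏ/(2Δx)
Δp_min = (1.055e-34 J·s) / (2 × 3.800e-08 m)
Δp_min = 1.388e-27 kg·m/s

A wave packet cannot have both a well-defined position and well-defined momentum.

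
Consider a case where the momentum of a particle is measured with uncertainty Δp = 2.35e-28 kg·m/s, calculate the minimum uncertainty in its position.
224.377 nm

Using the Heisenberg uncertainty principle:
ΔxΔp ≥ ℏ/2

The minimum uncertainty in position is:
Δx_min = ℏ/(2Δp)
Δx_min = (1.055e-34 J·s) / (2 × 2.350e-28 kg·m/s)
Δx_min = 2.244e-07 m = 224.377 nm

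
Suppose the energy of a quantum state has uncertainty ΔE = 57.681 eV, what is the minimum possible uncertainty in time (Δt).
5.706 as

Using the energy-time uncertainty principle:
ΔEΔt ≥ ℏ/2

The minimum uncertainty in time is:
Δt_min = ℏ/(2ΔE)
Δt_min = (1.055e-34 J·s) / (2 × 9.242e-18 J)
Δt_min = 5.706e-18 s = 5.706 as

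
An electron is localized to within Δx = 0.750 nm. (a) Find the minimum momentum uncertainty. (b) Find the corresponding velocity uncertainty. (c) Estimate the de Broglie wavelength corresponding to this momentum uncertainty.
(a) Δp_min = 7.030 × 10^-26 kg·m/s
(b) Δv_min = 77.178 km/s
(c) λ_dB = 9.425 nm

Step-by-step:

(a) From the uncertainty principle:
Δp_min = ℏ/(2Δx) = (1.055e-34 J·s)/(2 × 7.500e-10 m) = 7.030e-26 kg·m/s

(b) The velocity uncertainty:
Δv = Δp/m = (7.030e-26 kg·m/s)/(9.109e-31 kg) = 7.718e+04 m/s = 77.178 km/s

(c) The de Broglie wavelength for this momentum:
λ = h/p = (6.626e-34 J·s)/(7.030e-26 kg·m/s) = 9.425e-09 m = 9.425 nm

Note: The de Broglie wavelength is comparable to the localization size, as expected from wave-particle duality.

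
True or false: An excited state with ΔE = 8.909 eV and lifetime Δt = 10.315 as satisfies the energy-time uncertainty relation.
No, it violates the uncertainty relation.

Calculate the product ΔEΔt:
ΔE = 8.909 eV = 1.427e-18 J
ΔEΔt = (1.427e-18 J) × (1.031e-17 s)
ΔEΔt = 1.472e-35 J·s

Compare to the minimum allowed value ℏ/2:
ℏ/2 = 5.273e-35 J·s

Since ΔEΔt = 1.472e-35 J·s < 5.273e-35 J·s = ℏ/2,
this violates the uncertainty relation.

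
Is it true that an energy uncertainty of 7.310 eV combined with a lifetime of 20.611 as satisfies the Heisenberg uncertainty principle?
No, it violates the uncertainty relation.

Calculate the product ΔEΔt:
ΔE = 7.310 eV = 1.171e-18 J
ΔEΔt = (1.171e-18 J) × (2.061e-17 s)
ΔEΔt = 2.414e-35 J·s

Compare to the minimum allowed value ℏ/2:
ℏ/2 = 5.273e-35 J·s

Since ΔEΔt = 2.414e-35 J·s < 5.273e-35 J·s = ℏ/2,
this violates the uncertainty relation.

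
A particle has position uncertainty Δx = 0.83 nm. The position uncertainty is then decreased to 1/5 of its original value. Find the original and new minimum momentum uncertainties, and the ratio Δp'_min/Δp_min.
Original Δp_min = 6.353 × 10^-26 kg·m/s; new Δp'_min = 3.176 × 10^-25 kg·m/s; ratio Δp'_min/Δp_min = 5.

From the uncertainty principle ΔxΔp ≥ ℏ/2, the minimum momentum uncertainty is Δp_min = ℏ/(2Δx).

Original (Δx = 0.83 nm = 8.300e-10 m):
Δp_min = (1.055e-34 J·s)/(2 × 8.300e-10 m) = 6.353e-26 kg·m/s

When Δx → (1/5)Δx:
Δp'_min = ℏ/(2 × (1/5)Δx) = 5 × ℏ/(2Δx) = 5 × Δp_min
Δp'_min = 5 × 6.353e-26 kg·m/s = 3.176e-25 kg·m/s

Since Δp_min ∝ 1/Δx, when Δx is decreased to 1/5 of its original value, Δp_min increases to 5 times its original value.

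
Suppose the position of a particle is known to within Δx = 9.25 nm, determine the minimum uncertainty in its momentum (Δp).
5.700 × 10^-27 kg·m/s

Using the Heisenberg uncertainty principle:
ΔxΔp ≥ ℏ/2

The minimum uncertainty in momentum is:
Δp_min = ℏ/(2Δx)
Δp_min = (1.055e-34 J·s) / (2 × 9.250e-09 m)
Δp_min = 5.700e-27 kg·m/s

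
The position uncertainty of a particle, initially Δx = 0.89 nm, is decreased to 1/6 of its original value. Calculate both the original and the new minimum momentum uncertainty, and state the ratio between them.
Original Δp_min = 5.925 × 10^-26 kg·m/s; new Δp'_min = 3.555 × 10^-25 kg·m/s; ratio Δp'_min/Δp_min = 6.

From the uncertainty principle ΔxΔp ≥ ℏ/2, the minimum momentum uncertainty is Δp_min = ℏ/(2Δx).

Original (Δx = 0.89 nm = 8.900e-10 m):
Δp_min = (1.055e-34 J·s)/(2 × 8.900e-10 m) = 5.925e-26 kg·m/s

When Δx → (1/6)Δx:
Δp'_min = ℏ/(2 × (1/6)Δx) = 6 × ℏ/(2Δx) = 6 × Δp_min
Δp'_min = 6 × 5.925e-26 kg·m/s = 3.555e-25 kg·m/s

Since Δp_min ∝ 1/Δx, when Δx is decreased to 1/6 of its original value, Δp_min increases to 6 times its original value.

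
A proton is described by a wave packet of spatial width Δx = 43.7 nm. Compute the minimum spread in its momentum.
1.207 × 10^-27 kg·m/s

For a wave packet, the spatial width Δx and momentum spread Δp are related by the uncertainty principle:
ΔxΔp ≥ ℏ/2

The minimum momentum spread is:
Δp_min = ℏ/(2Δx)
Δp_min = (1.055e-34 J·s) / (2 × 4.370e-08 m)
Δp_min = 1.207e-27 kg·m/s

A wave packet cannot have both a well-defined position and well-defined momentum.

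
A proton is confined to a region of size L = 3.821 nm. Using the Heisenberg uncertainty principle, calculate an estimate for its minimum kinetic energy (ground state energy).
355.304 neV

Using the uncertainty principle to estimate ground state energy:

1. The position uncertainty is approximately the confinement size:
   Δx ≈ L = 3.821e-09 m

2. From ΔxΔp ≥ ℏ/2, the minimum momentum uncertainty is:
   Δp ≈ ℏ/(2L) = 1.380e-26 kg·m/s

3. The kinetic energy is approximately:
   KE ≈ (Δp)²/(2m) = (1.380e-26)²/(2 × 1.673e-27 kg)
   KE ≈ 5.693e-26 J = 355.304 neV

This is an order-of-magnitude estimate of the ground state energy.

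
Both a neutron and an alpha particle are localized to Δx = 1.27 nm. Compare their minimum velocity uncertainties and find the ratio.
The neutron has the larger minimum velocity uncertainty, by a ratio of 4.0.

For both particles, Δp_min = ℏ/(2Δx) = 4.152e-26 kg·m/s (same for both).

The velocity uncertainty is Δv = Δp/m:
- neutron: Δv = 4.152e-26 / 1.675e-27 = 2.479e+01 m/s = 24.788 m/s
- alpha particle: Δv = 4.152e-26 / 6.645e-27 = 6.248e+00 m/s = 6.248 m/s

Ratio: 2.479e+01 / 6.248e+00 = 4.0

The lighter particle has larger velocity uncertainty because Δv ∝ 1/m.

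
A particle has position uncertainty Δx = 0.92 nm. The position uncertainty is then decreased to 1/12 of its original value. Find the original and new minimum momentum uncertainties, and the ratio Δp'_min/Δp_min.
Original Δp_min = 5.731 × 10^-26 kg·m/s; new Δp'_min = 6.878 × 10^-25 kg·m/s; ratio Δp'_min/Δp_min = 12.

From the uncertainty principle ΔxΔp ≥ ℏ/2, the minimum momentum uncertainty is Δp_min = ℏ/(2Δx).

Original (Δx = 0.92 nm = 9.200e-10 m):
Δp_min = (1.055e-34 J·s)/(2 × 9.200e-10 m) = 5.731e-26 kg·m/s

When Δx → (1/12)Δx:
Δp'_min = ℏ/(2 × (1/12)Δx) = 12 × ℏ/(2Δx) = 12 × Δp_min
Δp'_min = 12 × 5.731e-26 kg·m/s = 6.878e-25 kg·m/s

Since Δp_min ∝ 1/Δx, when Δx is decreased to 1/12 of its original value, Δp_min increases to 12 times its original value.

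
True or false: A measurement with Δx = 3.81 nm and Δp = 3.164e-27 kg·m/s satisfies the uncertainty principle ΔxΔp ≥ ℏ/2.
No, it violates the uncertainty principle (impossible measurement).

Calculate the product ΔxΔp:
ΔxΔp = (3.810e-09 m) × (3.164e-27 kg·m/s)
ΔxΔp = 1.205e-35 J·s

Compare to the minimum allowed value ℏ/2:
ℏ/2 = 5.273e-35 J·s

Since ΔxΔp = 1.205e-35 J·s < 5.273e-35 J·s = ℏ/2,
the measurement violates the uncertainty principle.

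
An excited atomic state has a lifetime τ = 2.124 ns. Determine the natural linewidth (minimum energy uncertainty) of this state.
154.946 neV

Using the energy-time uncertainty principle:
ΔEΔt ≥ ℏ/2

The lifetime τ represents the time uncertainty Δt.
The natural linewidth (minimum energy uncertainty) is:

ΔE = ℏ/(2τ)
ΔE = (1.055e-34 J·s) / (2 × 2.124e-09 s)
ΔE = 2.483e-26 J = 154.946 neV

This natural linewidth limits the precision of spectroscopic measurements.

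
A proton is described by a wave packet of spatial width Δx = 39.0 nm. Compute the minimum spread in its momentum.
1.352 × 10^-27 kg·m/s

For a wave packet, the spatial width Δx and momentum spread Δp are related by the uncertainty principle:
ΔxΔp ≥ ℏ/2

The minimum momentum spread is:
Δp_min = ℏ/(2Δx)
Δp_min = (1.055e-34 J·s) / (2 × 3.900e-08 m)
Δp_min = 1.352e-27 kg·m/s

A wave packet cannot have both a well-defined position and well-defined momentum.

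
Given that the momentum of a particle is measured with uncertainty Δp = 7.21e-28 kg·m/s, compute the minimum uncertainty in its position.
73.133 nm

Using the Heisenberg uncertainty principle:
ΔxΔp ≥ ℏ/2

The minimum uncertainty in position is:
Δx_min = ℏ/(2Δp)
Δx_min = (1.055e-34 J·s) / (2 × 7.210e-28 kg·m/s)
Δx_min = 7.313e-08 m = 73.133 nm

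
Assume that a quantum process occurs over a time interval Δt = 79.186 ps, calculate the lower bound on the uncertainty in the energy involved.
4.156 μeV

Using the energy-time uncertainty principle:
ΔEΔt ≥ ℏ/2

The minimum uncertainty in energy is:
ΔE_min = ℏ/(2Δt)
ΔE_min = (1.055e-34 J·s) / (2 × 7.919e-11 s)
ΔE_min = 6.659e-25 J = 4.156 μeV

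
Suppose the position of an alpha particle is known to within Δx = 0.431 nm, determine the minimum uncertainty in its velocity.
18.412 m/s

Using the Heisenberg uncertainty principle and Δp = mΔv:
ΔxΔp ≥ ℏ/2
Δx(mΔv) ≥ ℏ/2

The minimum uncertainty in velocity is:
Δv_min = ℏ/(2mΔx)
Δv_min = (1.055e-34 J·s) / (2 × 6.645e-27 kg × 4.310e-10 m)
Δv_min = 1.841e+01 m/s = 18.412 m/s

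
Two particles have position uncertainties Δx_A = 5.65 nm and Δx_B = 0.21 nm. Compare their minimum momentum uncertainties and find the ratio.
Particle B has the larger minimum momentum uncertainty, by a factor of 26.90.

For each particle, the minimum momentum uncertainty is Δp_min = ℏ/(2Δx):

Particle A: Δp_A = ℏ/(2×5.650e-09 m) = 9.332e-27 kg·m/s
Particle B: Δp_B = ℏ/(2×2.100e-10 m) = 2.511e-25 kg·m/s

Ratio: Δp_B/Δp_A = 26.90

Since Δp_min ∝ 1/Δx, the particle with smaller position uncertainty (B) has larger momentum uncertainty.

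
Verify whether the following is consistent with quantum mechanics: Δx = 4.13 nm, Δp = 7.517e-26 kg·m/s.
Yes, it satisfies the uncertainty principle.

Calculate the product ΔxΔp:
ΔxΔp = (4.130e-09 m) × (7.517e-26 kg·m/s)
ΔxΔp = 3.105e-34 J·s

Compare to the minimum allowed value ℏ/2:
ℏ/2 = 5.273e-35 J·s

Since ΔxΔp = 3.105e-34 J·s ≥ 5.273e-35 J·s = ℏ/2,
the measurement satisfies the uncertainty principle.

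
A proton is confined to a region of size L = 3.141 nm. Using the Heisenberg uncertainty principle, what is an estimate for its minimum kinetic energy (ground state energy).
525.797 neV

Using the uncertainty principle to estimate ground state energy:

1. The position uncertainty is approximately the confinement size:
   Δx ≈ L = 3.141e-09 m

2. From ΔxΔp ≥ ℏ/2, the minimum momentum uncertainty is:
   Δp ≈ ℏ/(2L) = 1.679e-26 kg·m/s

3. The kinetic energy is approximately:
   KE ≈ (Δp)²/(2m) = (1.679e-26)²/(2 × 1.673e-27 kg)
   KE ≈ 8.424e-26 J = 525.797 neV

This is an order-of-magnitude estimate of the ground state energy.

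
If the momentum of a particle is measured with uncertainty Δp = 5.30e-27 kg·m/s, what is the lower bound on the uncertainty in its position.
9.949 nm

Using the Heisenberg uncertainty principle:
ΔxΔp ≥ ℏ/2

The minimum uncertainty in position is:
Δx_min = ℏ/(2Δp)
Δx_min = (1.055e-34 J·s) / (2 × 5.300e-27 kg·m/s)
Δx_min = 9.949e-09 m = 9.949 nm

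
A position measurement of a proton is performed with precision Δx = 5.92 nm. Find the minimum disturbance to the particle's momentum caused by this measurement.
8.907 × 10^-27 kg·m/s

The uncertainty principle implies that measuring position disturbs momentum:
ΔxΔp ≥ ℏ/2

When we measure position with precision Δx, we necessarily introduce a momentum uncertainty:
Δp ≥ ℏ/(2Δx)
Δp_min = (1.055e-34 J·s) / (2 × 5.920e-09 m)
Δp_min = 8.907e-27 kg·m/s

The more precisely we measure position, the greater the momentum disturbance.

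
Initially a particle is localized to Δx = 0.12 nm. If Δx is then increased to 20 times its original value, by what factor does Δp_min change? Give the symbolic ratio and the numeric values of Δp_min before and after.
Original Δp_min = 4.394 × 10^-25 kg·m/s; new Δp'_min = 2.197 × 10^-26 kg·m/s; ratio Δp'_min/Δp_min = 1/20.

From the uncertainty principle ΔxΔp ≥ ℏ/2, the minimum momentum uncertainty is Δp_min = ℏ/(2Δx).

Original (Δx = 0.12 nm = 1.200e-10 m):
Δp_min = (1.055e-34 J·s)/(2 × 1.200e-10 m) = 4.394e-25 kg·m/s

When Δx → 20Δx:
Δp'_min = ℏ/(2 × 20Δx) = (1/20) × ℏ/(2Δx) = (1/20) × Δp_min
Δp'_min = 1/20 × 4.394e-25 kg·m/s = 2.197e-26 kg·m/s

Since Δp_min ∝ 1/Δx, when Δx is increased to 20 times its original value, Δp_min decreases to 1/20 of its original value.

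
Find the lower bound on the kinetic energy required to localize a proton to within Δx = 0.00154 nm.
2.187 eV

Localizing a particle requires giving it sufficient momentum uncertainty:

1. From uncertainty principle: Δp ≥ ℏ/(2Δx)
   Δp_min = (1.055e-34 J·s) / (2 × 1.540e-12 m)
   Δp_min = 3.424e-23 kg·m/s

2. This momentum uncertainty corresponds to kinetic energy:
   KE ≈ (Δp)²/(2m) = (3.424e-23)²/(2 × 1.673e-27 kg)
   KE = 3.504e-19 J = 2.187 eV

Tighter localization requires more energy.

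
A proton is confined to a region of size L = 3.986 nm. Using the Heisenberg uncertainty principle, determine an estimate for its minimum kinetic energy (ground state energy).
326.497 neV

Using the uncertainty principle to estimate ground state energy:

1. The position uncertainty is approximately the confinement size:
   Δx ≈ L = 3.986e-09 m

2. From ΔxΔp ≥ ℏ/2, the minimum momentum uncertainty is:
   Δp ≈ ℏ/(2L) = 1.323e-26 kg·m/s

3. The kinetic energy is approximately:
   KE ≈ (Δp)²/(2m) = (1.323e-26)²/(2 × 1.673e-27 kg)
   KE ≈ 5.231e-26 J = 326.497 neV

This is an order-of-magnitude estimate of the ground state energy.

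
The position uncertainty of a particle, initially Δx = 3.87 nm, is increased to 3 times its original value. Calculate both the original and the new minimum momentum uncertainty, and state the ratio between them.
Original Δp_min = 1.362 × 10^-26 kg·m/s; new Δp'_min = 4.542 × 10^-27 kg·m/s; ratio Δp'_min/Δp_min = 1/3.

From the uncertainty principle ΔxΔp ≥ ℏ/2, the minimum momentum uncertainty is Δp_min = ℏ/(2Δx).

Original (Δx = 3.87 nm = 3.870e-09 m):
Δp_min = (1.055e-34 J·s)/(2 × 3.870e-09 m) = 1.362e-26 kg·m/s

When Δx → 3Δx:
Δp'_min = ℏ/(2 × 3Δx) = (1/3) × ℏ/(2Δx) = (1/3) × Δp_min
Δp'_min = 1/3 × 1.362e-26 kg·m/s = 4.542e-27 kg·m/s

Since Δp_min ∝ 1/Δx, when Δx is increased to 3 times its original value, Δp_min decreases to 1/3 of its original value.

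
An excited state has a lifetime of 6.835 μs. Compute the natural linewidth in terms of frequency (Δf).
11.643 kHz

Using the energy-time uncertainty principle and E = hf:
ΔEΔt ≥ ℏ/2
hΔf·Δt ≥ ℏ/2

The minimum frequency uncertainty is:
Δf = ℏ/(2hτ) = 1/(4πτ)
Δf = 1/(4π × 6.835e-06 s)
Δf = 1.164e+04 Hz = 11.643 kHz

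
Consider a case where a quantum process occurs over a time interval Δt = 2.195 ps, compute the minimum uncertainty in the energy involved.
149.934 μeV

Using the energy-time uncertainty principle:
ΔEΔt ≥ ℏ/2

The minimum uncertainty in energy is:
ΔE_min = ℏ/(2Δt)
ΔE_min = (1.055e-34 J·s) / (2 × 2.195e-12 s)
ΔE_min = 2.402e-23 J = 149.934 μeV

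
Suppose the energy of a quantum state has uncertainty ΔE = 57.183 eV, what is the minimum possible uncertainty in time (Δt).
5.755 as

Using the energy-time uncertainty principle:
ΔEΔt ≥ ℏ/2

The minimum uncertainty in time is:
Δt_min = ℏ/(2ΔE)
Δt_min = (1.055e-34 J·s) / (2 × 9.162e-18 J)
Δt_min = 5.755e-18 s = 5.755 as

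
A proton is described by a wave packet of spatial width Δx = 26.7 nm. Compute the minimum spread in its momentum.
1.975 × 10^-27 kg·m/s

For a wave packet, the spatial width Δx and momentum spread Δp are related by the uncertainty principle:
ΔxΔp ≥ ℏ/2

The minimum momentum spread is:
Δp_min = ℏ/(2Δx)
Δp_min = (1.055e-34 J·s) / (2 × 2.670e-08 m)
Δp_min = 1.975e-27 kg·m/s

A wave packet cannot have both a well-defined position and well-defined momentum.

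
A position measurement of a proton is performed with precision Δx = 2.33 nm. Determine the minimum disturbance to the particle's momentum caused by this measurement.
2.263 × 10^-26 kg·m/s

The uncertainty principle implies that measuring position disturbs momentum:
ΔxΔp ≥ ℏ/2

When we measure position with precision Δx, we necessarily introduce a momentum uncertainty:
Δp ≥ ℏ/(2Δx)
Δp_min = (1.055e-34 J·s) / (2 × 2.330e-09 m)
Δp_min = 2.263e-26 kg·m/s

The more precisely we measure position, the greater the momentum disturbance.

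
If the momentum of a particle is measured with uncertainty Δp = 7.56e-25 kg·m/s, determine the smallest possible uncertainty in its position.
69.747 pm

Using the Heisenberg uncertainty principle:
ΔxΔp ≥ ℏ/2

The minimum uncertainty in position is:
Δx_min = ℏ/(2Δp)
Δx_min = (1.055e-34 J·s) / (2 × 7.560e-25 kg·m/s)
Δx_min = 6.975e-11 m = 69.747 pm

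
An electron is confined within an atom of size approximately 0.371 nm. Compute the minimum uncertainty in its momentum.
1.421 × 10^-25 kg·m/s

Using the Heisenberg uncertainty principle:
ΔxΔp ≥ ℏ/2

With Δx ≈ L = 3.710e-10 m (the confinement size):
Δp_min = ℏ/(2Δx)
Δp_min = (1.055e-34 J·s) / (2 × 3.710e-10 m)
Δp_min = 1.421e-25 kg·m/s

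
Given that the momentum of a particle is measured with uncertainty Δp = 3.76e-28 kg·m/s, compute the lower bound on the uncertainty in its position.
140.236 nm

Using the Heisenberg uncertainty principle:
ΔxΔp ≥ ℏ/2

The minimum uncertainty in position is:
Δx_min = ℏ/(2Δp)
Δx_min = (1.055e-34 J·s) / (2 × 3.760e-28 kg·m/s)
Δx_min = 1.402e-07 m = 140.236 nm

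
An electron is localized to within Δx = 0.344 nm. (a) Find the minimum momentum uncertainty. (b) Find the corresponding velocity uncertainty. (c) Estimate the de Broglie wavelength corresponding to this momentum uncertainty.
(a) Δp_min = 1.533 × 10^-25 kg·m/s
(b) Δv_min = 168.267 km/s
(c) λ_dB = 4.323 nm

Step-by-step:

(a) From the uncertainty principle:
Δp_min = ℏ/(2Δx) = (1.055e-34 J·s)/(2 × 3.440e-10 m) = 1.533e-25 kg·m/s

(b) The velocity uncertainty:
Δv = Δp/m = (1.533e-25 kg·m/s)/(9.109e-31 kg) = 1.683e+05 m/s = 168.267 km/s

(c) The de Broglie wavelength for this momentum:
λ = h/p = (6.626e-34 J·s)/(1.533e-25 kg·m/s) = 4.323e-09 m = 4.323 nm

Note: The de Broglie wavelength is comparable to the localization size, as expected from wave-particle duality.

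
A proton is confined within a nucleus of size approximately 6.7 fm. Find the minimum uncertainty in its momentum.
7.870 × 10^-21 kg·m/s

Using the Heisenberg uncertainty principle:
ΔxΔp ≥ ℏ/2

With Δx ≈ L = 6.700e-15 m (the confinement size):
Δp_min = ℏ/(2Δx)
Δp_min = (1.055e-34 J·s) / (2 × 6.700e-15 m)
Δp_min = 7.870e-21 kg·m/s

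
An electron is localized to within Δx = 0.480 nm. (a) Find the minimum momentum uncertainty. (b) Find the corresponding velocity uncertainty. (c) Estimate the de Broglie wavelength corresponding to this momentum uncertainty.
(a) Δp_min = 1.099 × 10^-25 kg·m/s
(b) Δv_min = 120.591 km/s
(c) λ_dB = 6.032 nm

Step-by-step:

(a) From the uncertainty principle:
Δp_min = ℏ/(2Δx) = (1.055e-34 J·s)/(2 × 4.800e-10 m) = 1.099e-25 kg·m/s

(b) The velocity uncertainty:
Δv = Δp/m = (1.099e-25 kg·m/s)/(9.109e-31 kg) = 1.206e+05 m/s = 120.591 km/s

(c) The de Broglie wavelength for this momentum:
λ = h/p = (6.626e-34 J·s)/(1.099e-25 kg·m/s) = 6.032e-09 m = 6.032 nm

Note: The de Broglie wavelength is comparable to the localization size, as expected from wave-particle duality.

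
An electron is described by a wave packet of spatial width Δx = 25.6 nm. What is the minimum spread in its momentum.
2.060 × 10^-27 kg·m/s

For a wave packet, the spatial width Δx and momentum spread Δp are related by the uncertainty principle:
ΔxΔp ≥ ℏ/2

The minimum momentum spread is:
Δp_min = ℏ/(2Δx)
Δp_min = (1.055e-34 J·s) / (2 × 2.560e-08 m)
Δp_min = 2.060e-27 kg·m/s

A wave packet cannot have both a well-defined position and well-defined momentum.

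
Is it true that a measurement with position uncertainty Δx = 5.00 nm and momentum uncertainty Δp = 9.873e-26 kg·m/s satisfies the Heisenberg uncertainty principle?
Yes, it satisfies the uncertainty principle.

Calculate the product ΔxΔp:
ΔxΔp = (5.000e-09 m) × (9.873e-26 kg·m/s)
ΔxΔp = 4.937e-34 J·s

Compare to the minimum allowed value ℏ/2:
ℏ/2 = 5.273e-35 J·s

Since ΔxΔp = 4.937e-34 J·s ≥ 5.273e-35 J·s = ℏ/2,
the measurement satisfies the uncertainty principle.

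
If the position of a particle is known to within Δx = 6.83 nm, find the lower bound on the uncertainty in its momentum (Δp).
7.720 × 10^-27 kg·m/s

Using the Heisenberg uncertainty principle:
ΔxΔp ≥ ℏ/2

The minimum uncertainty in momentum is:
Δp_min = ℏ/(2Δx)
Δp_min = (1.055e-34 J·s) / (2 × 6.830e-09 m)
Δp_min = 7.720e-27 kg·m/s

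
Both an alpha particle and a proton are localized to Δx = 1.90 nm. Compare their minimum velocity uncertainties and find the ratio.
The proton has the larger minimum velocity uncertainty, by a ratio of 4.0.

For both particles, Δp_min = ℏ/(2Δx) = 2.775e-26 kg·m/s (same for both).

The velocity uncertainty is Δv = Δp/m:
- alpha particle: Δv = 2.775e-26 / 6.645e-27 = 4.177e+00 m/s = 4.177 m/s
- proton: Δv = 2.775e-26 / 1.673e-27 = 1.659e+01 m/s = 16.592 m/s

Ratio: 1.659e+01 / 4.177e+00 = 4.0

The lighter particle has larger velocity uncertainty because Δv ∝ 1/m.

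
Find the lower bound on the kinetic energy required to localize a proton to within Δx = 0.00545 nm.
174.647 meV

Localizing a particle requires giving it sufficient momentum uncertainty:

1. From uncertainty principle: Δp ≥ ℏ/(2Δx)
   Δp_min = (1.055e-34 J·s) / (2 × 5.450e-12 m)
   Δp_min = 9.675e-24 kg·m/s

2. This momentum uncertainty corresponds to kinetic energy:
   KE ≈ (Δp)²/(2m) = (9.675e-24)²/(2 × 1.673e-27 kg)
   KE = 2.798e-20 J = 174.647 meV

Tighter localization requires more energy.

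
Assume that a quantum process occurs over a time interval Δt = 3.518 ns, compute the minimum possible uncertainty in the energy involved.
93.549 neV

Using the energy-time uncertainty principle:
ΔEΔt ≥ ℏ/2

The minimum uncertainty in energy is:
ΔE_min = ℏ/(2Δt)
ΔE_min = (1.055e-34 J·s) / (2 × 3.518e-09 s)
ΔE_min = 1.499e-26 J = 93.549 neV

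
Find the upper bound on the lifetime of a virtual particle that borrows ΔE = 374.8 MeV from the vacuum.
8.781 × 10^-25 s

Using the energy-time uncertainty principle:
ΔEΔt ≥ ℏ/2

For a virtual particle borrowing energy ΔE, the maximum lifetime is:
Δt_max = ℏ/(2ΔE)

Converting energy:
ΔE = 374.8 MeV = 6.005e-11 J

Δt_max = (1.055e-34 J·s) / (2 × 6.005e-11 J)
Δt_max = 8.781e-25 s = 8.781 × 10^-25 s

Virtual particles with higher borrowed energy exist for shorter times.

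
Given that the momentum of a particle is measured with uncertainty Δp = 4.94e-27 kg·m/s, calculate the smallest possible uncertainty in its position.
10.674 nm

Using the Heisenberg uncertainty principle:
ΔxΔp ≥ ℏ/2

The minimum uncertainty in position is:
Δx_min = ℏ/(2Δp)
Δx_min = (1.055e-34 J·s) / (2 × 4.940e-27 kg·m/s)
Δx_min = 1.067e-08 m = 10.674 nm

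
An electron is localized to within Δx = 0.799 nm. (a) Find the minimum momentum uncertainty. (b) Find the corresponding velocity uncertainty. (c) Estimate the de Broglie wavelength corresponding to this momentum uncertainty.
(a) Δp_min = 6.599 × 10^-26 kg·m/s
(b) Δv_min = 72.445 km/s
(c) λ_dB = 10.041 nm

Step-by-step:

(a) From the uncertainty principle:
Δp_min = ℏ/(2Δx) = (1.055e-34 J·s)/(2 × 7.990e-10 m) = 6.599e-26 kg·m/s

(b) The velocity uncertainty:
Δv = Δp/m = (6.599e-26 kg·m/s)/(9.109e-31 kg) = 7.245e+04 m/s = 72.445 km/s

(c) The de Broglie wavelength for this momentum:
λ = h/p = (6.626e-34 J·s)/(6.599e-26 kg·m/s) = 1.004e-08 m = 10.041 nm

Note: The de Broglie wavelength is comparable to the localization size, as expected from wave-particle duality.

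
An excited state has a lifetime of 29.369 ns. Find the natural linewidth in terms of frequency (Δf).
2.710 MHz

Using the energy-time uncertainty principle and E = hf:
ΔEΔt ≥ ℏ/2
hΔf·Δt ≥ ℏ/2

The minimum frequency uncertainty is:
Δf = ℏ/(2hτ) = 1/(4πτ)
Δf = 1/(4π × 2.937e-08 s)
Δf = 2.710e+06 Hz = 2.710 MHz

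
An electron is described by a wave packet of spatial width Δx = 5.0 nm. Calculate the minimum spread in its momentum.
1.055 × 10^-26 kg·m/s

For a wave packet, the spatial width Δx and momentum spread Δp are related by the uncertainty principle:
ΔxΔp ≥ ℏ/2

The minimum momentum spread is:
Δp_min = ℏ/(2Δx)
Δp_min = (1.055e-34 J·s) / (2 × 5.000e-09 m)
Δp_min = 1.055e-26 kg·m/s

A wave packet cannot have both a well-defined position and well-defined momentum.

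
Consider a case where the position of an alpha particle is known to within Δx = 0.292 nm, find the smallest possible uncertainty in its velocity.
27.176 m/s

Using the Heisenberg uncertainty principle and Δp = mΔv:
ΔxΔp ≥ ℏ/2
Δx(mΔv) ≥ ℏ/2

The minimum uncertainty in velocity is:
Δv_min = ℏ/(2mΔx)
Δv_min = (1.055e-34 J·s) / (2 × 6.645e-27 kg × 2.920e-10 m)
Δv_min = 2.718e+01 m/s = 27.176 m/s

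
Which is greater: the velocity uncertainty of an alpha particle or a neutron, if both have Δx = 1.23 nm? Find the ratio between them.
The neutron has the larger minimum velocity uncertainty, by a ratio of 4.0.

For both particles, Δp_min = ℏ/(2Δx) = 4.287e-26 kg·m/s (same for both).

The velocity uncertainty is Δv = Δp/m:
- alpha particle: Δv = 4.287e-26 / 6.645e-27 = 6.452e+00 m/s = 6.452 m/s
- neutron: Δv = 4.287e-26 / 1.675e-27 = 2.559e+01 m/s = 25.594 m/s

Ratio: 2.559e+01 / 6.452e+00 = 4.0

The lighter particle has larger velocity uncertainty because Δv ∝ 1/m.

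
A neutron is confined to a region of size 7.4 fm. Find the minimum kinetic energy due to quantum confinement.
94.600 keV

Using the uncertainty principle:

1. Position uncertainty: Δx ≈ 7.400e-15 m
2. Minimum momentum uncertainty: Δp = ℏ/(2Δx) = 7.125e-21 kg·m/s
3. Minimum kinetic energy:
   KE = (Δp)²/(2m) = (7.125e-21)²/(2 × 1.675e-27 kg)
   KE = 1.516e-14 J = 94.600 keV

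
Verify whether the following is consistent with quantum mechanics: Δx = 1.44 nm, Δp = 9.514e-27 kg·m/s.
No, it violates the uncertainty principle (impossible measurement).

Calculate the product ΔxΔp:
ΔxΔp = (1.440e-09 m) × (9.514e-27 kg·m/s)
ΔxΔp = 1.370e-35 J·s

Compare to the minimum allowed value ℏ/2:
ℏ/2 = 5.273e-35 J·s

Since ΔxΔp = 1.370e-35 J·s < 5.273e-35 J·s = ℏ/2,
the measurement violates the uncertainty principle.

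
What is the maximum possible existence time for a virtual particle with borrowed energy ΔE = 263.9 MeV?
1.247 ys

Using the energy-time uncertainty principle:
ΔEΔt ≥ ℏ/2

For a virtual particle borrowing energy ΔE, the maximum lifetime is:
Δt_max = ℏ/(2ΔE)

Converting energy:
ΔE = 263.9 MeV = 4.228e-11 J

Δt_max = (1.055e-34 J·s) / (2 × 4.228e-11 J)
Δt_max = 1.247e-24 s = 1.247 ys

Virtual particles with higher borrowed energy exist for shorter times.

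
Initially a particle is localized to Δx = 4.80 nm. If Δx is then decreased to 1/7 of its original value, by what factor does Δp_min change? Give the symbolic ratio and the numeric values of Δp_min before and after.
Original Δp_min = 1.099 × 10^-26 kg·m/s; new Δp'_min = 7.690 × 10^-26 kg·m/s; ratio Δp'_min/Δp_min = 7.

From the uncertainty principle ΔxΔp ≥ ℏ/2, the minimum momentum uncertainty is Δp_min = ℏ/(2Δx).

Original (Δx = 4.80 nm = 4.800e-09 m):
Δp_min = (1.055e-34 J·s)/(2 × 4.800e-09 m) = 1.099e-26 kg·m/s

When Δx → (1/7)Δx:
Δp'_min = ℏ/(2 × (1/7)Δx) = 7 × ℏ/(2Δx) = 7 × Δp_min
Δp'_min = 7 × 1.099e-26 kg·m/s = 7.690e-26 kg·m/s

Since Δp_min ∝ 1/Δx, when Δx is decreased to 1/7 of its original value, Δp_min increases to 7 times its original value.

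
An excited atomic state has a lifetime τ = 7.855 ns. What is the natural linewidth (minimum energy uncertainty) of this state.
41.898 neV

Using the energy-time uncertainty principle:
ΔEΔt ≥ ℏ/2

The lifetime τ represents the time uncertainty Δt.
The natural linewidth (minimum energy uncertainty) is:

ΔE = ℏ/(2τ)
ΔE = (1.055e-34 J·s) / (2 × 7.855e-09 s)
ΔE = 6.713e-27 J = 41.898 neV

This natural linewidth limits the precision of spectroscopic measurements.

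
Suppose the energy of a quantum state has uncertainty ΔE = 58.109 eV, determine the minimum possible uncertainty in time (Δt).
5.664 as

Using the energy-time uncertainty principle:
ΔEΔt ≥ ℏ/2

The minimum uncertainty in time is:
Δt_min = ℏ/(2ΔE)
Δt_min = (1.055e-34 J·s) / (2 × 9.310e-18 J)
Δt_min = 5.664e-18 s = 5.664 as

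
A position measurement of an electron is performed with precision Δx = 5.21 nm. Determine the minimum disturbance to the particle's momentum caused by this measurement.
1.012 × 10^-26 kg·m/s

The uncertainty principle implies that measuring position disturbs momentum:
ΔxΔp ≥ ℏ/2

When we measure position with precision Δx, we necessarily introduce a momentum uncertainty:
Δp ≥ ℏ/(2Δx)
Δp_min = (1.055e-34 J·s) / (2 × 5.210e-09 m)
Δp_min = 1.012e-26 kg·m/s

The more precisely we measure position, the greater the momentum disturbance.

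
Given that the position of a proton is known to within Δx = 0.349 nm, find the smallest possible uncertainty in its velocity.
90.328 m/s

Using the Heisenberg uncertainty principle and Δp = mΔv:
ΔxΔp ≥ ℏ/2
Δx(mΔv) ≥ ℏ/2

The minimum uncertainty in velocity is:
Δv_min = ℏ/(2mΔx)
Δv_min = (1.055e-34 J·s) / (2 × 1.673e-27 kg × 3.490e-10 m)
Δv_min = 9.033e+01 m/s = 90.328 m/s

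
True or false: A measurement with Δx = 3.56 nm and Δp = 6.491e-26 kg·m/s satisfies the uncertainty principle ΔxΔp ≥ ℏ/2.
Yes, it satisfies the uncertainty principle.

Calculate the product ΔxΔp:
ΔxΔp = (3.560e-09 m) × (6.491e-26 kg·m/s)
ΔxΔp = 2.311e-34 J·s

Compare to the minimum allowed value ℏ/2:
ℏ/2 = 5.273e-35 J·s

Since ΔxΔp = 2.311e-34 J·s ≥ 5.273e-35 J·s = ℏ/2,
the measurement satisfies the uncertainty principle.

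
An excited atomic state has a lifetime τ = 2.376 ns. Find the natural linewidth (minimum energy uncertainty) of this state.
138.513 neV

Using the energy-time uncertainty principle:
ΔEΔt ≥ ℏ/2

The lifetime τ represents the time uncertainty Δt.
The natural linewidth (minimum energy uncertainty) is:

ΔE = ℏ/(2τ)
ΔE = (1.055e-34 J·s) / (2 × 2.376e-09 s)
ΔE = 2.219e-26 J = 138.513 neV

This natural linewidth limits the precision of spectroscopic measurements.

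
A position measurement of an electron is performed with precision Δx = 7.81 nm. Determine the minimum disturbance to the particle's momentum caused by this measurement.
6.751 × 10^-27 kg·m/s

The uncertainty principle implies that measuring position disturbs momentum:
ΔxΔp ≥ ℏ/2

When we measure position with precision Δx, we necessarily introduce a momentum uncertainty:
Δp ≥ ℏ/(2Δx)
Δp_min = (1.055e-34 J·s) / (2 × 7.810e-09 m)
Δp_min = 6.751e-27 kg·m/s

The more precisely we measure position, the greater the momentum disturbance.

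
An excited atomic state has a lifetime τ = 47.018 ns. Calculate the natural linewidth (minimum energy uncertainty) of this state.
7.000 neV

Using the energy-time uncertainty principle:
ΔEΔt ≥ ℏ/2

The lifetime τ represents the time uncertainty Δt.
The natural linewidth (minimum energy uncertainty) is:

ΔE = ℏ/(2τ)
ΔE = (1.055e-34 J·s) / (2 × 4.702e-08 s)
ΔE = 1.121e-27 J = 7.000 neV

This natural linewidth limits the precision of spectroscopic measurements.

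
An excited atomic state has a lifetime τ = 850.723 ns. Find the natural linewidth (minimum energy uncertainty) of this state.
386.854 peV

Using the energy-time uncertainty principle:
ΔEΔt ≥ ℏ/2

The lifetime τ represents the time uncertainty Δt.
The natural linewidth (minimum energy uncertainty) is:

ΔE = ℏ/(2τ)
ΔE = (1.055e-34 J·s) / (2 × 8.507e-07 s)
ΔE = 6.198e-29 J = 386.854 peV

This natural linewidth limits the precision of spectroscopic measurements.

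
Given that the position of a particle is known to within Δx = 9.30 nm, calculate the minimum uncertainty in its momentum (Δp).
5.670 × 10^-27 kg·m/s

Using the Heisenberg uncertainty principle:
ΔxΔp ≥ ℏ/2

The minimum uncertainty in momentum is:
Δp_min = ℏ/(2Δx)
Δp_min = (1.055e-34 J·s) / (2 × 9.300e-09 m)
Δp_min = 5.670e-27 kg·m/s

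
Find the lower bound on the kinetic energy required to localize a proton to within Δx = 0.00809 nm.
79.261 meV

Localizing a particle requires giving it sufficient momentum uncertainty:

1. From uncertainty principle: Δp ≥ ℏ/(2Δx)
   Δp_min = (1.055e-34 J·s) / (2 × 8.090e-12 m)
   Δp_min = 6.518e-24 kg·m/s

2. This momentum uncertainty corresponds to kinetic energy:
   KE ≈ (Δp)²/(2m) = (6.518e-24)²/(2 × 1.673e-27 kg)
   KE = 1.270e-20 J = 79.261 meV

Tighter localization requires more energy.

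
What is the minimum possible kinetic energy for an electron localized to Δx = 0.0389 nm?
6.295 eV

Localizing a particle requires giving it sufficient momentum uncertainty:

1. From uncertainty principle: Δp ≥ ℏ/(2Δx)
   Δp_min = (1.055e-34 J·s) / (2 × 3.890e-11 m)
   Δp_min = 1.355e-24 kg·m/s

2. This momentum uncertainty corresponds to kinetic energy:
   KE ≈ (Δp)²/(2m) = (1.355e-24)²/(2 × 9.109e-31 kg)
   KE = 1.008e-18 J = 6.295 eV

Tighter localization requires more energy.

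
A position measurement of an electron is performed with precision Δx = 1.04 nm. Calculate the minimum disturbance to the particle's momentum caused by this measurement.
5.070 × 10^-26 kg·m/s

The uncertainty principle implies that measuring position disturbs momentum:
ΔxΔp ≥ ℏ/2

When we measure position with precision Δx, we necessarily introduce a momentum uncertainty:
Δp ≥ ℏ/(2Δx)
Δp_min = (1.055e-34 J·s) / (2 × 1.040e-09 m)
Δp_min = 5.070e-26 kg·m/s

The more precisely we measure position, the greater the momentum disturbance.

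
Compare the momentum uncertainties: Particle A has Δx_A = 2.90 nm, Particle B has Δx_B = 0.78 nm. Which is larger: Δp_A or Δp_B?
Particle B has the larger minimum momentum uncertainty, by a factor of 3.72.

For each particle, the minimum momentum uncertainty is Δp_min = ℏ/(2Δx):

Particle A: Δp_A = ℏ/(2×2.900e-09 m) = 1.818e-26 kg·m/s
Particle B: Δp_B = ℏ/(2×7.800e-10 m) = 6.760e-26 kg·m/s

Ratio: Δp_B/Δp_A = 3.72

Since Δp_min ∝ 1/Δx, the particle with smaller position uncertainty (B) has larger momentum uncertainty.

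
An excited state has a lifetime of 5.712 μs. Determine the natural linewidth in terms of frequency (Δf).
13.932 kHz

Using the energy-time uncertainty principle and E = hf:
ΔEΔt ≥ ℏ/2
hΔf·Δt ≥ ℏ/2

The minimum frequency uncertainty is:
Δf = ℏ/(2hτ) = 1/(4πτ)
Δf = 1/(4π × 5.712e-06 s)
Δf = 1.393e+04 Hz = 13.932 kHz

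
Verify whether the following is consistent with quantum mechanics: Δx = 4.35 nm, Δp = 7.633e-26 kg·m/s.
Yes, it satisfies the uncertainty principle.

Calculate the product ΔxΔp:
ΔxΔp = (4.350e-09 m) × (7.633e-26 kg·m/s)
ΔxΔp = 3.320e-34 J·s

Compare to the minimum allowed value ℏ/2:
ℏ/2 = 5.273e-35 J·s

Since ΔxΔp = 3.320e-34 J·s ≥ 5.273e-35 J·s = ℏ/2,
the measurement satisfies the uncertainty principle.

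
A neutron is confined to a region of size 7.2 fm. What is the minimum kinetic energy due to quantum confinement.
99.929 keV

Using the uncertainty principle:

1. Position uncertainty: Δx ≈ 7.200e-15 m
2. Minimum momentum uncertainty: Δp = ℏ/(2Δx) = 7.323e-21 kg·m/s
3. Minimum kinetic energy:
   KE = (Δp)²/(2m) = (7.323e-21)²/(2 × 1.675e-27 kg)
   KE = 1.601e-14 J = 99.929 keV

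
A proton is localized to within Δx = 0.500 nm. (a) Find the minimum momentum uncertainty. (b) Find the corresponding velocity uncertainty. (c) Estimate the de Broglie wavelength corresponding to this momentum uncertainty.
(a) Δp_min = 1.055 × 10^-25 kg·m/s
(b) Δv_min = 63.049 m/s
(c) λ_dB = 6.283 nm

Step-by-step:

(a) From the uncertainty principle:
Δp_min = ℏ/(2Δx) = (1.055e-34 J·s)/(2 × 5.000e-10 m) = 1.055e-25 kg·m/s

(b) The velocity uncertainty:
Δv = Δp/m = (1.055e-25 kg·m/s)/(1.673e-27 kg) = 6.305e+01 m/s = 63.049 m/s

(c) The de Broglie wavelength for this momentum:
λ = h/p = (6.626e-34 J·s)/(1.055e-25 kg·m/s) = 6.283e-09 m = 6.283 nm

Note: The de Broglie wavelength is comparable to the localization size, as expected from wave-particle duality.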